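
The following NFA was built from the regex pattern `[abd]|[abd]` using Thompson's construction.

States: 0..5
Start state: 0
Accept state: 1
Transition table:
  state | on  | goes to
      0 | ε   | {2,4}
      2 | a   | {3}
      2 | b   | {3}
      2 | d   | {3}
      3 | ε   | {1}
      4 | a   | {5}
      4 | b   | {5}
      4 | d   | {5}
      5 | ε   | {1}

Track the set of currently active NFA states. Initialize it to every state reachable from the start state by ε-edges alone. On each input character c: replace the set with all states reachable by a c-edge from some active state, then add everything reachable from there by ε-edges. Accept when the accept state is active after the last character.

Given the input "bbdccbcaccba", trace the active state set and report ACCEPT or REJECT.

start: ε-closure({0}) = {0,2,4}
'b' @ 1: {1,3,5}  [accepting]
'b' @ 2: {}  — no active states
rest 'dccbcaccba' ignored (set empty)
end set {} — state 1 not in

Answer: REJECT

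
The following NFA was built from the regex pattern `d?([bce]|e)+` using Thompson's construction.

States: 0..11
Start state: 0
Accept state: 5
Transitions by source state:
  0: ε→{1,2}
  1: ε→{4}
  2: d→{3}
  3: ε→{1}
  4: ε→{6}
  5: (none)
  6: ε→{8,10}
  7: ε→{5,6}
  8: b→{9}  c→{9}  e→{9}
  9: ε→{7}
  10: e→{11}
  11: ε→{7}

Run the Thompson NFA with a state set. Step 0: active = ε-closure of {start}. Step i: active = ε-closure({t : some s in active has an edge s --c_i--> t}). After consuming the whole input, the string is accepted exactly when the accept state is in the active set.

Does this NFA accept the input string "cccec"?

initial (ε-close {0}): {0,1,2,4,6,8,10}
'c' @ 1: {5,6,7,8,9,10}  ✓accept
'c' @ 2: {5,6,7,8,9,10}  ✓accept
'c' @ 3: {5,6,7,8,9,10}  ✓accept
'e' @ 4: {5,6,7,8,9,10,11}  ✓accept
'c' @ 5: {5,6,7,8,9,10}  ✓accept
end set {5,6,7,8,9,10} — state 5 in

Answer: ACCEPT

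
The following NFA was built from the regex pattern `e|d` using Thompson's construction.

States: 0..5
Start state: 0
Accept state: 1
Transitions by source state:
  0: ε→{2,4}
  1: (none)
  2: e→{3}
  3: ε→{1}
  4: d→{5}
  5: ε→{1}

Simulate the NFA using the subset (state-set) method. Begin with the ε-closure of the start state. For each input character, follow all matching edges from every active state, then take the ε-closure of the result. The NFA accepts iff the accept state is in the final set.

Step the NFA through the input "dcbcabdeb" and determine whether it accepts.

Answer: REJECT

Derivation:
initial (ε-close {0}): {0,2,4}
'd' @ 1: {1,5}  (accept∈set)
'c' @ 2: {}  — state set empty
rest 'bcabdeb' ignored (set empty)
end set {} — state 1 not in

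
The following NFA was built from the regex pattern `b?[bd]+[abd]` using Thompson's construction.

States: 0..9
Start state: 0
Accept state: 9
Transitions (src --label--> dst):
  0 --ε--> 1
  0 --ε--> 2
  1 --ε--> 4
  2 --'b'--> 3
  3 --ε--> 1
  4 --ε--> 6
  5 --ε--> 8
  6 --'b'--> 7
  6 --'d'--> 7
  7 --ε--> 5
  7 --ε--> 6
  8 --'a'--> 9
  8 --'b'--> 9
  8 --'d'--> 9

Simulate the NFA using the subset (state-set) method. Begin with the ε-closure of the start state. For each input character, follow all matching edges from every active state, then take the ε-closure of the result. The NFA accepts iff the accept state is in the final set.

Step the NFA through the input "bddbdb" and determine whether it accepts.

initial (ε-close {0}): {0,1,2,4,6}
'b' @ 1: {1,3,4,5,6,7,8}
'd' @ 2: {5,6,7,8,9}  [accepting]
'd' @ 3: {5,6,7,8,9}  [accepting]
'b' @ 4: {5,6,7,8,9}  [accepting]
'd' @ 5: {5,6,7,8,9}  [accepting]
'b' @ 6: {5,6,7,8,9}  [accepting]
end set {5,6,7,8,9} — state 9 in

Answer: ACCEPT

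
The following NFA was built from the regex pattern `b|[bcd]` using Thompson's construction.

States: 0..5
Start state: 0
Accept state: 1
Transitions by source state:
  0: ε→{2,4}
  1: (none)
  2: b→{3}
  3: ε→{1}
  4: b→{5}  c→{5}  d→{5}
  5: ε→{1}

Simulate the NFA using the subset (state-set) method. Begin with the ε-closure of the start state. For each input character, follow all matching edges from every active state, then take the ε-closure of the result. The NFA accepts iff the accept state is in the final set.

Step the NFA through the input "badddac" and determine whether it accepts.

Answer: REJECT

Steps:
start: ε-closure({0}) = {0,2,4}
'b' @ 1: {1,3,5}  [accepting]
'a' @ 2: {}  — state set empty
rest 'dddac' ignored (set empty)
after full input: {}  (accept=1 not in)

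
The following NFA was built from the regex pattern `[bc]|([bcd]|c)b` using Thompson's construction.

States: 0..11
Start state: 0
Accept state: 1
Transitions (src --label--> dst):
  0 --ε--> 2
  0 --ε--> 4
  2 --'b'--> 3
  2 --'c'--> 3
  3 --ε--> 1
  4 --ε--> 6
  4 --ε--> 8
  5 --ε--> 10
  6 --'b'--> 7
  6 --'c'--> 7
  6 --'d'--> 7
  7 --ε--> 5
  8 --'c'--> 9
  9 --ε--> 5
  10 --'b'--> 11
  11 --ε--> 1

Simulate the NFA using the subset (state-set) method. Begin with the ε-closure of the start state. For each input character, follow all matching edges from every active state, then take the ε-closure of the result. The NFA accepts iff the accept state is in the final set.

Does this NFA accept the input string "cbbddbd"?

Answer: REJECT

Trace:
initial (ε-close {0}): {0,2,4,6,8}
'c' @ 1: {1,3,5,7,9,10}  (accept∈set)
'b' @ 2: {1,11}  (accept∈set)
'b' @ 3: {}  — state set empty
rest 'ddbd' ignored (set empty)
final: {}; accept 1 not in set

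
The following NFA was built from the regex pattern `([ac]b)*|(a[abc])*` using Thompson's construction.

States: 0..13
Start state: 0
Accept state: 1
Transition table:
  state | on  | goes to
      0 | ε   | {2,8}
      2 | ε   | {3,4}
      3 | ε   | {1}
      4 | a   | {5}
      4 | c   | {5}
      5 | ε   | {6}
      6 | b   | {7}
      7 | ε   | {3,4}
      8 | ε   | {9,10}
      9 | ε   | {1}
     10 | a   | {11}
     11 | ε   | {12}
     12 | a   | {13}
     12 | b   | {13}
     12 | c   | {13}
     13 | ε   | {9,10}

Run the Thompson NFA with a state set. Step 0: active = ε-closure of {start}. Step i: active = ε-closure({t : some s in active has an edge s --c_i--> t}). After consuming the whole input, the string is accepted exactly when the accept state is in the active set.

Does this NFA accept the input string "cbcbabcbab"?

Answer: ACCEPT

Trace:
initial (ε-close {0}): {0,1,2,3,4,8,9,10}
'c' @ 1: {5,6}
'b' @ 2: {1,3,4,7}  ✓accept
'c' @ 3: {5,6}
'b' @ 4: {1,3,4,7}  ✓accept
'a' @ 5: {5,6}
'b' @ 6: {1,3,4,7}  ✓accept
'c' @ 7: {5,6}
'b' @ 8: {1,3,4,7}  ✓accept
'a' @ 9: {5,6}
'b' @ 10: {1,3,4,7}  ✓accept
after full input: {1,3,4,7}  (accept=1 in)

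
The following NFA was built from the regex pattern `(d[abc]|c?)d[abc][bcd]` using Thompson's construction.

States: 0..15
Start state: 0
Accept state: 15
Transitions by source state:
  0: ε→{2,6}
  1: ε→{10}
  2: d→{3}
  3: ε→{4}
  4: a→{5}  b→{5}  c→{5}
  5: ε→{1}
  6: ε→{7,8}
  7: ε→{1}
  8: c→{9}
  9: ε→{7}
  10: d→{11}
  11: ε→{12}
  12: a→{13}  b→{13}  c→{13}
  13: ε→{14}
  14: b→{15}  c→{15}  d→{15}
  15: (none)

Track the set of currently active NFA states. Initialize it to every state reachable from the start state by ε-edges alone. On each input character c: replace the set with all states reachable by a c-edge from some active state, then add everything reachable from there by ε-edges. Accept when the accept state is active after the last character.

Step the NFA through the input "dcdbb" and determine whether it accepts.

S₀ = ε-closure({0}) = {0,1,2,6,7,8,10}
'd' @ 1: {3,4,11,12}
'c' @ 2: {1,5,10,13,14}
'd' @ 3: {11,12,15}  ✓accept
'b' @ 4: {13,14}
'b' @ 5: {15}  ✓accept
after full input: {15}  (accept=15 in)

Answer: ACCEPT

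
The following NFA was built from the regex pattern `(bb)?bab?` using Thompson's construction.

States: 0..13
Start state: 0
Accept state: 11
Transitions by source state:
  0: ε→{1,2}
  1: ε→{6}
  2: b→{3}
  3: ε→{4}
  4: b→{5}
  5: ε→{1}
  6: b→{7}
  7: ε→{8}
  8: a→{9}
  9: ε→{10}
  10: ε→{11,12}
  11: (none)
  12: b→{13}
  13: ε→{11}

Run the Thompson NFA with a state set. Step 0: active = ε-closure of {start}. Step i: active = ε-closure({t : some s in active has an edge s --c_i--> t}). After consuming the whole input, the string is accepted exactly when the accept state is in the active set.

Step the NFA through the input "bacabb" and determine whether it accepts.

S₀ = ε-closure({0}) = {0,1,2,6}
'b' @ 1: {3,4,7,8}
'a' @ 2: {9,10,11,12}  ✓accept
'c' @ 3: {}  — no active states
rest 'abb' ignored (set empty)
end set {} — state 11 not in

Answer: REJECT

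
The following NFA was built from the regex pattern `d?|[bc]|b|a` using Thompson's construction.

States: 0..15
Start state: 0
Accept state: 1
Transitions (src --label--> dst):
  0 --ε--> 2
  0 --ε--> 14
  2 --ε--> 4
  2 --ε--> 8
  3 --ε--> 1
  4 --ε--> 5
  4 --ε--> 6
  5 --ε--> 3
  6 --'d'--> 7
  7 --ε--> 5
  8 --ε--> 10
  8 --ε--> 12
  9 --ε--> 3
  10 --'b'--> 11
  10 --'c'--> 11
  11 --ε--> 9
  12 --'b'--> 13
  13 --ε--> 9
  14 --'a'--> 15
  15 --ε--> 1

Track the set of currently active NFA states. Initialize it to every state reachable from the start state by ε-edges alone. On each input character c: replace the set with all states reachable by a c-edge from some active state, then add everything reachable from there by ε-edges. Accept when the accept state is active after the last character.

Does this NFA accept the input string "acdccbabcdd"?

Answer: REJECT

Steps:
initial (ε-close {0}): {0,1,2,3,4,5,6,8,10,12,14}
'a' @ 1: {1,15}  ✓accept
'c' @ 2: {}  — dead — no transitions
rest 'dccbabcdd' ignored (set empty)
final: {}; accept 1 not in set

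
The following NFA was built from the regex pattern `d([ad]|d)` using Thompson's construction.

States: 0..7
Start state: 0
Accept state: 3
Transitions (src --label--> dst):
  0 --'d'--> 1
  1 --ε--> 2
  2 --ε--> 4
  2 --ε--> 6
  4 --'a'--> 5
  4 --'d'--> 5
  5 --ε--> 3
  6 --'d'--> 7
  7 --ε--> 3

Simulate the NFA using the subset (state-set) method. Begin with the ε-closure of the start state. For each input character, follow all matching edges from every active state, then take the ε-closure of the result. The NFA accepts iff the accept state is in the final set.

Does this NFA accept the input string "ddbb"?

Answer: REJECT

Derivation:
initial (ε-close {0}): {0}
'd' @ 1: {1,2,4,6}
'd' @ 2: {3,5,7}  [accepting]
'b' @ 3: {}  — no active states
rest 'b' ignored (set empty)
end set {} — state 3 not in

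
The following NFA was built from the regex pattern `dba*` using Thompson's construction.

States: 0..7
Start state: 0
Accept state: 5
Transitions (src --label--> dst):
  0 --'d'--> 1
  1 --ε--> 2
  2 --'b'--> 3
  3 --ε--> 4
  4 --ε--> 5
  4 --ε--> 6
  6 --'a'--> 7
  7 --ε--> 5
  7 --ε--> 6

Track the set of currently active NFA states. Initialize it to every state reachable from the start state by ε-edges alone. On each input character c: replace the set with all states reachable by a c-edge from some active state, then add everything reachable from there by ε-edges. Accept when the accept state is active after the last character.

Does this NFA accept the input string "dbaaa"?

start: ε-closure({0}) = {0}
'd' @ 1: {1,2}
'b' @ 2: {3,4,5,6}  [accepting]
'a' @ 3: {5,6,7}  [accepting]
'a' @ 4: {5,6,7}  [accepting]
'a' @ 5: {5,6,7}  [accepting]
end set {5,6,7} — state 5 in

Answer: ACCEPT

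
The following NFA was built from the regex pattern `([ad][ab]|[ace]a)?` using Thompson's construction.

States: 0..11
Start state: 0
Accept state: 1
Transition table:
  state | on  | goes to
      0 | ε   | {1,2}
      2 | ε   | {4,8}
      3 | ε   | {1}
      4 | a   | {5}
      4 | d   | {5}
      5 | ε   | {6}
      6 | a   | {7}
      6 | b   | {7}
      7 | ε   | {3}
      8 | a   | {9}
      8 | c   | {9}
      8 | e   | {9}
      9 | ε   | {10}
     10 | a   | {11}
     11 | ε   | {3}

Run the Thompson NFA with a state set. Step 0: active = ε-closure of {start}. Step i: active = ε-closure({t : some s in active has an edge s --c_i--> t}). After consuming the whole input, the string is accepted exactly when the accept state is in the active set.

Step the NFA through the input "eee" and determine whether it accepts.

initial (ε-close {0}): {0,1,2,4,8}
'e' @ 1: {9,10}
'e' @ 2: {}  — no active states
rest 'e' ignored (set empty)
after full input: {}  (accept=1 not in)

Answer: REJECT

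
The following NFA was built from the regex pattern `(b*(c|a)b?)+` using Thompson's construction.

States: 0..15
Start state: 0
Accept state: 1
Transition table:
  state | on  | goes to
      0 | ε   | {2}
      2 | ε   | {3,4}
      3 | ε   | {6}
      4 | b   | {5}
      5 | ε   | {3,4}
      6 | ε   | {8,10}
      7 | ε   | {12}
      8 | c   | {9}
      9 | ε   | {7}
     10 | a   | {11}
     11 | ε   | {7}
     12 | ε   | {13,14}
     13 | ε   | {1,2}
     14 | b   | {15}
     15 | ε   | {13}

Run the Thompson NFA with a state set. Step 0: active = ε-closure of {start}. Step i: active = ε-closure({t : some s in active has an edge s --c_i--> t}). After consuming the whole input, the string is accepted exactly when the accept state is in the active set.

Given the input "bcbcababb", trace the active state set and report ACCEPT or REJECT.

Answer: REJECT

Trace:
start: ε-closure({0}) = {0,2,3,4,6,8,10}
'b' @ 1: {3,4,5,6,8,10}
'c' @ 2: {1,2,3,4,6,7,8,9,10,12,13,14}  ✓accept
'b' @ 3: {1,2,3,4,5,6,8,10,13,15}  ✓accept
'c' @ 4: {1,2,3,4,6,7,8,9,10,12,13,14}  ✓accept
'a' @ 5: {1,2,3,4,6,7,8,10,11,12,13,14}  ✓accept
'b' @ 6: {1,2,3,4,5,6,8,10,13,15}  ✓accept
'a' @ 7: {1,2,3,4,6,7,8,10,11,12,13,14}  ✓accept
'b' @ 8: {1,2,3,4,5,6,8,10,13,15}  ✓accept
'b' @ 9: {3,4,5,6,8,10}
after full input: {3,4,5,6,8,10}  (accept=1 not in)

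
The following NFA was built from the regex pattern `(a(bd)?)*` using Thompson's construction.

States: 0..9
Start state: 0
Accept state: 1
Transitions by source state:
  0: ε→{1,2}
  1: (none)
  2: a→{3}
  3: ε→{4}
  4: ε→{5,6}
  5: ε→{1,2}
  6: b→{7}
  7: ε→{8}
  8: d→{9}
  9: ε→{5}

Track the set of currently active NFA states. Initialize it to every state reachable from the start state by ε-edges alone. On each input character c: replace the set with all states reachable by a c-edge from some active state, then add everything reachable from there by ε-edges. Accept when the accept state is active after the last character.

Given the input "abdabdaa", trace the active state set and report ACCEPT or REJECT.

Answer: ACCEPT

Trace:
S₀ = ε-closure({0}) = {0,1,2}
'a' @ 1: {1,2,3,4,5,6}  ✓accept
'b' @ 2: {7,8}
'd' @ 3: {1,2,5,9}  ✓accept
'a' @ 4: {1,2,3,4,5,6}  ✓accept
'b' @ 5: {7,8}
'd' @ 6: {1,2,5,9}  ✓accept
'a' @ 7: {1,2,3,4,5,6}  ✓accept
'a' @ 8: {1,2,3,4,5,6}  ✓accept
final: {1,2,3,4,5,6}; accept 1 in set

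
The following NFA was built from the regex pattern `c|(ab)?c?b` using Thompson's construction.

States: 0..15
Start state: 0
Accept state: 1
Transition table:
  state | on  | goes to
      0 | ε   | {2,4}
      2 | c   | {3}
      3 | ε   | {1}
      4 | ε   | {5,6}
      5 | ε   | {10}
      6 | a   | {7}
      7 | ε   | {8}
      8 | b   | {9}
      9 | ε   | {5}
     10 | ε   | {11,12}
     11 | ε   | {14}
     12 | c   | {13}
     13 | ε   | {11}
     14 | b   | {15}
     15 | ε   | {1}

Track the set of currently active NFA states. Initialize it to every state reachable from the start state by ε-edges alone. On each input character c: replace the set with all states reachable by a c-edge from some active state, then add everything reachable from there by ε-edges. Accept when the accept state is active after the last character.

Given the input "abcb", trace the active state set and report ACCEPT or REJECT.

start: ε-closure({0}) = {0,2,4,5,6,10,11,12,14}
'a' @ 1: {7,8}
'b' @ 2: {5,9,10,11,12,14}
'c' @ 3: {11,13,14}
'b' @ 4: {1,15}  [accepting]
final: {1,15}; accept 1 in set

Answer: ACCEPT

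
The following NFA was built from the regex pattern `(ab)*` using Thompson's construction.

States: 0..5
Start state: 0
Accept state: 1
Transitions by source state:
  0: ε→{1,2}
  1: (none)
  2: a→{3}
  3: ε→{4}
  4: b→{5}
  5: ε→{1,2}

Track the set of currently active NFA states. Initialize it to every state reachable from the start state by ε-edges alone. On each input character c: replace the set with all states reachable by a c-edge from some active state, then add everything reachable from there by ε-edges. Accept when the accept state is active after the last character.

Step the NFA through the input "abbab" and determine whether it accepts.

Answer: REJECT

Derivation:
initial (ε-close {0}): {0,1,2}
'a' @ 1: {3,4}
'b' @ 2: {1,2,5}  ✓accept
'b' @ 3: {}  — no active states
rest 'ab' ignored (set empty)
after full input: {}  (accept=1 not in)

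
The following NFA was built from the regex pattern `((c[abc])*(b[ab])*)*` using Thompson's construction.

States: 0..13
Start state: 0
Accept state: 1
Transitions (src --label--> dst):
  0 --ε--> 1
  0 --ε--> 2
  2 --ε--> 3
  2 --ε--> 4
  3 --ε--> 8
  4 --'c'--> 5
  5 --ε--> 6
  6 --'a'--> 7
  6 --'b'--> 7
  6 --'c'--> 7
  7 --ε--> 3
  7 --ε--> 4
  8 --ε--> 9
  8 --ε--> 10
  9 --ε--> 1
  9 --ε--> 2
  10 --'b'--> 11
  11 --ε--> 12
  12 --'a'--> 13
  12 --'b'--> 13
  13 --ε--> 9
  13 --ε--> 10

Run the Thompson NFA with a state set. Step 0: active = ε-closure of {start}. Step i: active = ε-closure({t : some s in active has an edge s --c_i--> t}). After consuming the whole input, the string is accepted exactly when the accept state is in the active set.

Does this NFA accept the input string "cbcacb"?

Answer: ACCEPT

Steps:
S₀ = ε-closure({0}) = {0,1,2,3,4,8,9,10}
'c' @ 1: {5,6}
'b' @ 2: {1,2,3,4,7,8,9,10}  (accept∈set)
'c' @ 3: {5,6}
'a' @ 4: {1,2,3,4,7,8,9,10}  (accept∈set)
'c' @ 5: {5,6}
'b' @ 6: {1,2,3,4,7,8,9,10}  (accept∈set)
after full input: {1,2,3,4,7,8,9,10}  (accept=1 in)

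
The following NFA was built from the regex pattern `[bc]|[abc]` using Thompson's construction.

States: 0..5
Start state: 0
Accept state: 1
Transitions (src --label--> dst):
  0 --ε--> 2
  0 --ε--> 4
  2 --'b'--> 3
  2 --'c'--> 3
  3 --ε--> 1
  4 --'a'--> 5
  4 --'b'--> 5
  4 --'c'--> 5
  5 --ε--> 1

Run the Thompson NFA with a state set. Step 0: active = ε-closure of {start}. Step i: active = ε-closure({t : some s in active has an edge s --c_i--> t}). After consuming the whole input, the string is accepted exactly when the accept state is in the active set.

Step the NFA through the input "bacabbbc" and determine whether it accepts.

Answer: REJECT

Derivation:
initial (ε-close {0}): {0,2,4}
'b' @ 1: {1,3,5}  (accept∈set)
'a' @ 2: {}  — state set empty
rest 'cabbbc' ignored (set empty)
after full input: {}  (accept=1 not in)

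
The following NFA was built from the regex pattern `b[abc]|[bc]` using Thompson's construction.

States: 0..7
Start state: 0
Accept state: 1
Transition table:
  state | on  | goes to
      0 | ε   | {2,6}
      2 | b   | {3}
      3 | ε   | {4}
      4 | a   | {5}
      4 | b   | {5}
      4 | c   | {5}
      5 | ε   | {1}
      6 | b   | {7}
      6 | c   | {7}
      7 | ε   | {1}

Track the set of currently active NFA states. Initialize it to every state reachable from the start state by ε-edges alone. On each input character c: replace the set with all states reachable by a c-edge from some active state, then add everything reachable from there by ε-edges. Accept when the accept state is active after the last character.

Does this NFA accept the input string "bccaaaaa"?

Answer: REJECT

Trace:
start: ε-closure({0}) = {0,2,6}
'b' @ 1: {1,3,4,7}  ✓accept
'c' @ 2: {1,5}  ✓accept
'c' @ 3: {}  — state set empty
rest 'aaaaa' ignored (set empty)
after full input: {}  (accept=1 not in)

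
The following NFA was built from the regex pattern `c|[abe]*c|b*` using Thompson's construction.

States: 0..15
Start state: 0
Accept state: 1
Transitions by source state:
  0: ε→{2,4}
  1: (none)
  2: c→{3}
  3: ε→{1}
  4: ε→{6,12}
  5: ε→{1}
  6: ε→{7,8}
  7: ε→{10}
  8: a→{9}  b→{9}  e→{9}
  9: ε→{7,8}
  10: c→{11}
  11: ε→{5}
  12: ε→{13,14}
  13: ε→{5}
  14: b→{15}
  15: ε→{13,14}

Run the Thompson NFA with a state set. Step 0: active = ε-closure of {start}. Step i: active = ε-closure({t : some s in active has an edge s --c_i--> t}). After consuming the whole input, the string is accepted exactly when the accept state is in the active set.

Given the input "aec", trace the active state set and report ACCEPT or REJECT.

Answer: ACCEPT

Derivation:
start: ε-closure({0}) = {0,1,2,4,5,6,7,8,10,12,13,14}
'a' @ 1: {7,8,9,10}
'e' @ 2: {7,8,9,10}
'c' @ 3: {1,5,11}  ✓accept
final: {1,5,11}; accept 1 in set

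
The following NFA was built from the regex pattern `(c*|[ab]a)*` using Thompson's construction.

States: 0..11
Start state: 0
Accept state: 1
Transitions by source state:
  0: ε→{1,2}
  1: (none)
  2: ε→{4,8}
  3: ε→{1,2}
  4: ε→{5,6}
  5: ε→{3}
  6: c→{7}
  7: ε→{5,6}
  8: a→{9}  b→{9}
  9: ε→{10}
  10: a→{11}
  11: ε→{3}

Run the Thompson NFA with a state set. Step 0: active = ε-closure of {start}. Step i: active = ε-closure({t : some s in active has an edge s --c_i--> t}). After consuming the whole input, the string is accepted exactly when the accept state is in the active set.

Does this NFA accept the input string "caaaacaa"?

start: ε-closure({0}) = {0,1,2,3,4,5,6,8}
'c' @ 1: {1,2,3,4,5,6,7,8}  ✓accept
'a' @ 2: {9,10}
'a' @ 3: {1,2,3,4,5,6,8,11}  ✓accept
'a' @ 4: {9,10}
'a' @ 5: {1,2,3,4,5,6,8,11}  ✓accept
'c' @ 6: {1,2,3,4,5,6,7,8}  ✓accept
'a' @ 7: {9,10}
'a' @ 8: {1,2,3,4,5,6,8,11}  ✓accept
final: {1,2,3,4,5,6,8,11}; accept 1 in set

Answer: ACCEPT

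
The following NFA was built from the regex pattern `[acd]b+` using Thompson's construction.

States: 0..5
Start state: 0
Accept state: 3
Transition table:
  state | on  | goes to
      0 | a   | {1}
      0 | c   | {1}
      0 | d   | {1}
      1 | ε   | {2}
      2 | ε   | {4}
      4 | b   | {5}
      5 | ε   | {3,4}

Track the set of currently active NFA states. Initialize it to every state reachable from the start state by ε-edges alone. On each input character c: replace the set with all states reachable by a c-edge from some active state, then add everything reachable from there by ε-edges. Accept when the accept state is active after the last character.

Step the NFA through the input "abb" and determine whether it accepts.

Answer: ACCEPT

Steps:
S₀ = ε-closure({0}) = {0}
'a' @ 1: {1,2,4}
'b' @ 2: {3,4,5}  [accepting]
'b' @ 3: {3,4,5}  [accepting]
final: {3,4,5}; accept 3 in set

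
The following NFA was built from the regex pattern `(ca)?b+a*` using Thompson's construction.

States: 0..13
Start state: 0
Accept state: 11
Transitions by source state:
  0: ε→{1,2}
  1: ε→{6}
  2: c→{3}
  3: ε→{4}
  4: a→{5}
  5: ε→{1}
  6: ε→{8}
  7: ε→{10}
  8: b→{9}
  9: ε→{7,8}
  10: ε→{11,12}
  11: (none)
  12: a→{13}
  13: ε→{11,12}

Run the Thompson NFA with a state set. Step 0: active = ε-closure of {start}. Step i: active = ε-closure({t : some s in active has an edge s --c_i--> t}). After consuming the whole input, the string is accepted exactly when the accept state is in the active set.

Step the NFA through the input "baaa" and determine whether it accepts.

Answer: ACCEPT

Derivation:
initial (ε-close {0}): {0,1,2,6,8}
'b' @ 1: {7,8,9,10,11,12}  [accepting]
'a' @ 2: {11,12,13}  [accepting]
'a' @ 3: {11,12,13}  [accepting]
'a' @ 4: {11,12,13}  [accepting]
final: {11,12,13}; accept 11 in set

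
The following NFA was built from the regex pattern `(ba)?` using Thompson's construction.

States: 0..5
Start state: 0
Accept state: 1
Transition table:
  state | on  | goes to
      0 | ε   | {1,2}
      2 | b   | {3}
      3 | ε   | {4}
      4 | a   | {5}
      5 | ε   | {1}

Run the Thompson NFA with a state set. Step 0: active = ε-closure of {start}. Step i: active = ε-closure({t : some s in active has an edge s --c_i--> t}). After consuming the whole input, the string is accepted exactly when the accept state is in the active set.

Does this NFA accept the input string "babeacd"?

start: ε-closure({0}) = {0,1,2}
'b' @ 1: {3,4}
'a' @ 2: {1,5}  (accept∈set)
'b' @ 3: {}  — state set empty
rest 'eacd' ignored (set empty)
after full input: {}  (accept=1 not in)

Answer: REJECT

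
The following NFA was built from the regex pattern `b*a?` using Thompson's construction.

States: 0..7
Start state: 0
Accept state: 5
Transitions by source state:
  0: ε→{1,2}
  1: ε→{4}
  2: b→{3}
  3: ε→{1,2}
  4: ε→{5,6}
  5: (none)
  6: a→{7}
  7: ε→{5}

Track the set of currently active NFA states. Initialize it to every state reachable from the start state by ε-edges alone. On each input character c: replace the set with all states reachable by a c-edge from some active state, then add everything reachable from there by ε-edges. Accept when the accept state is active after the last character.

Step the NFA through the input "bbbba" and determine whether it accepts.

S₀ = ε-closure({0}) = {0,1,2,4,5,6}
'b' @ 1: {1,2,3,4,5,6}  ✓accept
'b' @ 2: {1,2,3,4,5,6}  ✓accept
'b' @ 3: {1,2,3,4,5,6}  ✓accept
'b' @ 4: {1,2,3,4,5,6}  ✓accept
'a' @ 5: {5,7}  ✓accept
end set {5,7} — state 5 in

Answer: ACCEPT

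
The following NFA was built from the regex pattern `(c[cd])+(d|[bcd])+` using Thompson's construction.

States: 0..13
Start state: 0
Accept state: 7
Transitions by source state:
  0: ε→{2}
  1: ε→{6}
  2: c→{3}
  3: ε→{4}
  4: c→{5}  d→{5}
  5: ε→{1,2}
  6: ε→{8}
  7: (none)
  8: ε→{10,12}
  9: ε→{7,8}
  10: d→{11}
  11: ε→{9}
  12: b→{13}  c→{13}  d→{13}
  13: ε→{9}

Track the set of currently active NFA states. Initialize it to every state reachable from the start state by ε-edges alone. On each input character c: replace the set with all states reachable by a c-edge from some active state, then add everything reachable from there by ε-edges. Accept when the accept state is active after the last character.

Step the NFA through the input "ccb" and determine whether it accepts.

start: ε-closure({0}) = {0,2}
'c' @ 1: {3,4}
'c' @ 2: {1,2,5,6,8,10,12}
'b' @ 3: {7,8,9,10,12,13}  (accept∈set)
end set {7,8,9,10,12,13} — state 7 in

Answer: ACCEPT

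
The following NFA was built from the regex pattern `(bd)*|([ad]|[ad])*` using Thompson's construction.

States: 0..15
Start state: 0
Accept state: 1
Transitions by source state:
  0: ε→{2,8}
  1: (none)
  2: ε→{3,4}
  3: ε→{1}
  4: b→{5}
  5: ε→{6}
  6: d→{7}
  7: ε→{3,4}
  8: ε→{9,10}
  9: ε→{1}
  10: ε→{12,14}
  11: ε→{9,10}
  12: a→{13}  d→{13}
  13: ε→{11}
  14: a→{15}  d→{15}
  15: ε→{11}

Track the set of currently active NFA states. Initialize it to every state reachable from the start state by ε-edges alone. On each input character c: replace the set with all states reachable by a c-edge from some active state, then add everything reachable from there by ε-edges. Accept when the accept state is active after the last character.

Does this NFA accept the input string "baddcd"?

Answer: REJECT

Steps:
initial (ε-close {0}): {0,1,2,3,4,8,9,10,12,14}
'b' @ 1: {5,6}
'a' @ 2: {}  — dead — no transitions
rest 'ddcd' ignored (set empty)
after full input: {}  (accept=1 not in)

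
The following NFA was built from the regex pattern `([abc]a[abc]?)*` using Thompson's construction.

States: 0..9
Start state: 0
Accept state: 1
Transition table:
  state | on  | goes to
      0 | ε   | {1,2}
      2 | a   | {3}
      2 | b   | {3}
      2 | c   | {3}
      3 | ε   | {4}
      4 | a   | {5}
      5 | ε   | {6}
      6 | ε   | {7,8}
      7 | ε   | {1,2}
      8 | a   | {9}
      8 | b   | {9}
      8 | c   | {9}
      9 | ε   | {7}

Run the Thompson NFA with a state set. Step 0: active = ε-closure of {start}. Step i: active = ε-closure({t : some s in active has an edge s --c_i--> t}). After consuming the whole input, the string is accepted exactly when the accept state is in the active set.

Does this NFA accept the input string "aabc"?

initial (ε-close {0}): {0,1,2}
'a' @ 1: {3,4}
'a' @ 2: {1,2,5,6,7,8}  [accepting]
'b' @ 3: {1,2,3,4,7,9}  [accepting]
'c' @ 4: {3,4}
end set {3,4} — state 1 not in

Answer: REJECT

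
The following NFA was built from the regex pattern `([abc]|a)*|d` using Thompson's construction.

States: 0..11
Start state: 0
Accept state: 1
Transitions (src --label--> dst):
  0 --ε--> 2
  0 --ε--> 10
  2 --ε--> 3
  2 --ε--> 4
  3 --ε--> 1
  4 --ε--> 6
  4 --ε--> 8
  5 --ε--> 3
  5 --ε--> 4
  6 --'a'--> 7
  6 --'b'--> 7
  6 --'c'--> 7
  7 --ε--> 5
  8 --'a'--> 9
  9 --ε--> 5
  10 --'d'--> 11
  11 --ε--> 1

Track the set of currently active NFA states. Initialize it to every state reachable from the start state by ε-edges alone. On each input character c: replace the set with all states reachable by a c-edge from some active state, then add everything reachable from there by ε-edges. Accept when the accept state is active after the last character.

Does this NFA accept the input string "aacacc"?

start: ε-closure({0}) = {0,1,2,3,4,6,8,10}
'a' @ 1: {1,3,4,5,6,7,8,9}  ✓accept
'a' @ 2: {1,3,4,5,6,7,8,9}  ✓accept
'c' @ 3: {1,3,4,5,6,7,8}  ✓accept
'a' @ 4: {1,3,4,5,6,7,8,9}  ✓accept
'c' @ 5: {1,3,4,5,6,7,8}  ✓accept
'c' @ 6: {1,3,4,5,6,7,8}  ✓accept
after full input: {1,3,4,5,6,7,8}  (accept=1 in)

Answer: ACCEPT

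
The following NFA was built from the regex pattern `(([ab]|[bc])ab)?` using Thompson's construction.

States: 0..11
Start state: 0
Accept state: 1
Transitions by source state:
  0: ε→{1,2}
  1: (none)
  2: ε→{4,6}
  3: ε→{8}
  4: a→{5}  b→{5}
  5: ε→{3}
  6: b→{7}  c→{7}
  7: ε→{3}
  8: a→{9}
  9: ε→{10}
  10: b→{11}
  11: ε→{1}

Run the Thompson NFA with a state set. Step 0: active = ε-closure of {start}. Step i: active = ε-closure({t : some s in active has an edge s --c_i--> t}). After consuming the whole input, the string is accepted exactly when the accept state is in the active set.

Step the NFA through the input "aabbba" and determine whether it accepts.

Answer: REJECT

Derivation:
initial (ε-close {0}): {0,1,2,4,6}
'a' @ 1: {3,5,8}
'a' @ 2: {9,10}
'b' @ 3: {1,11}  ✓accept
'b' @ 4: {}  — state set empty
rest 'ba' ignored (set empty)
final: {}; accept 1 not in set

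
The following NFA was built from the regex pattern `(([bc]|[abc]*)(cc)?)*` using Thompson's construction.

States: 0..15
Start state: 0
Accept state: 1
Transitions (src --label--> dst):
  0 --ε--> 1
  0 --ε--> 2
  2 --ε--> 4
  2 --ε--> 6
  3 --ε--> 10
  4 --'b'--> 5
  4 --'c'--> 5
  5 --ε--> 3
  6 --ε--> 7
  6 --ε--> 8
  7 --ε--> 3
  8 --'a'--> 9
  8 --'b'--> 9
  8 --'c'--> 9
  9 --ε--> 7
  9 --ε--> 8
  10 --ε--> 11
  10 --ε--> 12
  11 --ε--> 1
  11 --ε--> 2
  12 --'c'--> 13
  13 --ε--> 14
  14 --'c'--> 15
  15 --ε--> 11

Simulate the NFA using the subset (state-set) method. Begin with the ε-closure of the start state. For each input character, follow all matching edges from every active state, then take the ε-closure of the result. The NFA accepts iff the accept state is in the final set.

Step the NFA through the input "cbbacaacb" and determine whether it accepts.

Answer: ACCEPT

Steps:
S₀ = ε-closure({0}) = {0,1,2,3,4,6,7,8,10,11,12}
'c' @ 1: {1,2,3,4,5,6,7,8,9,10,11,12,13,14}  [accepting]
'b' @ 2: {1,2,3,4,5,6,7,8,9,10,11,12}  [accepting]
'b' @ 3: {1,2,3,4,5,6,7,8,9,10,11,12}  [accepting]
'a' @ 4: {1,2,3,4,6,7,8,9,10,11,12}  [accepting]
'c' @ 5: {1,2,3,4,5,6,7,8,9,10,11,12,13,14}  [accepting]
'a' @ 6: {1,2,3,4,6,7,8,9,10,11,12}  [accepting]
'a' @ 7: {1,2,3,4,6,7,8,9,10,11,12}  [accepting]
'c' @ 8: {1,2,3,4,5,6,7,8,9,10,11,12,13,14}  [accepting]
'b' @ 9: {1,2,3,4,5,6,7,8,9,10,11,12}  [accepting]
final: {1,2,3,4,5,6,7,8,9,10,11,12}; accept 1 in set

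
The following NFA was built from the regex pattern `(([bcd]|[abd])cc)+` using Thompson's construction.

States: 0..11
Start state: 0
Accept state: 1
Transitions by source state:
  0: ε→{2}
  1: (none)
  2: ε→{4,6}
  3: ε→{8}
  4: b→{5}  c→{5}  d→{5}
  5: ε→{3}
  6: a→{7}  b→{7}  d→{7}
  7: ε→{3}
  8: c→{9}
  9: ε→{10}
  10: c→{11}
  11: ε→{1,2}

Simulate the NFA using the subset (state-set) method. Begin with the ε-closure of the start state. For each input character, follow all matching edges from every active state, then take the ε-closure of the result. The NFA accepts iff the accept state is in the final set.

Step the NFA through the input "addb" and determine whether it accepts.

Answer: REJECT

Steps:
initial (ε-close {0}): {0,2,4,6}
'a' @ 1: {3,7,8}
'd' @ 2: {}  — dead — no transitions
rest 'db' ignored (set empty)
after full input: {}  (accept=1 not in)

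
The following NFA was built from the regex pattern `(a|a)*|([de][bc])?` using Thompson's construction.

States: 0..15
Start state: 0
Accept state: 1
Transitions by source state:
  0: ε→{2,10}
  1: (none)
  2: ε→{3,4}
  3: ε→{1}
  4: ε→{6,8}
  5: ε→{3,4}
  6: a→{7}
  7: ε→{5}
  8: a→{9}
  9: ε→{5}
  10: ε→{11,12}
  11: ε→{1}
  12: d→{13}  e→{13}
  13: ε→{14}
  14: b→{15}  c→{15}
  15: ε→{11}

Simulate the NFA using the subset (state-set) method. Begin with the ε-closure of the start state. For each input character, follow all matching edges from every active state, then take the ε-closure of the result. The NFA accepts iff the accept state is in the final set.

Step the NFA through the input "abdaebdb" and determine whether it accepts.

Answer: REJECT

Trace:
S₀ = ε-closure({0}) = {0,1,2,3,4,6,8,10,11,12}
'a' @ 1: {1,3,4,5,6,7,8,9}  (accept∈set)
'b' @ 2: {}  — state set empty
rest 'daebdb' ignored (set empty)
final: {}; accept 1 not in set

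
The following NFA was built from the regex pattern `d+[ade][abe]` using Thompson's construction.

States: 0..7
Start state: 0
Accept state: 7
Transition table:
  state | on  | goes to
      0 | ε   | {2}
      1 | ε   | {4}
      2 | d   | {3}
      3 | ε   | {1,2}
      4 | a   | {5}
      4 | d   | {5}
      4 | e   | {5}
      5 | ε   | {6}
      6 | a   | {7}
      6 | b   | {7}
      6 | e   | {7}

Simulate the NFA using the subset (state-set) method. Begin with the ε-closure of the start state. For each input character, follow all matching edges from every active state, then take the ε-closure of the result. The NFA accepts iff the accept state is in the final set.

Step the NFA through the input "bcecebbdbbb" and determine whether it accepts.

start: ε-closure({0}) = {0,2}
'b' @ 1: {}  — dead — no transitions
rest 'cecebbdbbb' ignored (set empty)
end set {} — state 7 not in

Answer: REJECT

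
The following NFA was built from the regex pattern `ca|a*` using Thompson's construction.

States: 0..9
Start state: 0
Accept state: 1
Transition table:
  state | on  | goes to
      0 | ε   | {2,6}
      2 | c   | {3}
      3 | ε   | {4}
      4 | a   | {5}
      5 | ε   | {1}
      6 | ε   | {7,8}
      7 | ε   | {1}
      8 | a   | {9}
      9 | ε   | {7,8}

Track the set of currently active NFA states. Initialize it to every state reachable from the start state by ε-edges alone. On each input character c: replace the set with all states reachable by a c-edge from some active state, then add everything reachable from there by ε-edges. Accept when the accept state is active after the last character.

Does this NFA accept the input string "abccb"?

Answer: REJECT

Trace:
initial (ε-close {0}): {0,1,2,6,7,8}
'a' @ 1: {1,7,8,9}  [accepting]
'b' @ 2: {}  — state set empty
rest 'ccb' ignored (set empty)
final: {}; accept 1 not in set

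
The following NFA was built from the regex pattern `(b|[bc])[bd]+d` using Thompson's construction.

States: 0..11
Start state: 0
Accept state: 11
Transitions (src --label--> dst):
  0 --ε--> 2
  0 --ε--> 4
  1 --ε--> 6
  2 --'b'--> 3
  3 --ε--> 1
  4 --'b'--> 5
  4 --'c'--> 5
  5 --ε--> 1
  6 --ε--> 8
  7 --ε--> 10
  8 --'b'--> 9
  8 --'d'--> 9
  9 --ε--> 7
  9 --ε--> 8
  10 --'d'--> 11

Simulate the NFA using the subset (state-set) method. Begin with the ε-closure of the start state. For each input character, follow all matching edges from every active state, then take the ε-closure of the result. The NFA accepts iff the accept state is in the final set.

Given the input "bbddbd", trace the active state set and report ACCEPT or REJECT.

initial (ε-close {0}): {0,2,4}
'b' @ 1: {1,3,5,6,8}
'b' @ 2: {7,8,9,10}
'd' @ 3: {7,8,9,10,11}  [accepting]
'd' @ 4: {7,8,9,10,11}  [accepting]
'b' @ 5: {7,8,9,10}
'd' @ 6: {7,8,9,10,11}  [accepting]
final: {7,8,9,10,11}; accept 11 in set

Answer: ACCEPT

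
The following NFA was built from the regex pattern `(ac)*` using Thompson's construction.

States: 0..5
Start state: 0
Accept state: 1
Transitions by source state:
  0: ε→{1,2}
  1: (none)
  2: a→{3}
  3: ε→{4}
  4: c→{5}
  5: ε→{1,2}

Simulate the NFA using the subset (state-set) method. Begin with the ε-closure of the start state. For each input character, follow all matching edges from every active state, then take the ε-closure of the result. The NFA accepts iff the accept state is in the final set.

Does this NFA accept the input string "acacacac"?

Answer: ACCEPT

Trace:
initial (ε-close {0}): {0,1,2}
'a' @ 1: {3,4}
'c' @ 2: {1,2,5}  ✓accept
'a' @ 3: {3,4}
'c' @ 4: {1,2,5}  ✓accept
'a' @ 5: {3,4}
'c' @ 6: {1,2,5}  ✓accept
'a' @ 7: {3,4}
'c' @ 8: {1,2,5}  ✓accept
end set {1,2,5} — state 1 in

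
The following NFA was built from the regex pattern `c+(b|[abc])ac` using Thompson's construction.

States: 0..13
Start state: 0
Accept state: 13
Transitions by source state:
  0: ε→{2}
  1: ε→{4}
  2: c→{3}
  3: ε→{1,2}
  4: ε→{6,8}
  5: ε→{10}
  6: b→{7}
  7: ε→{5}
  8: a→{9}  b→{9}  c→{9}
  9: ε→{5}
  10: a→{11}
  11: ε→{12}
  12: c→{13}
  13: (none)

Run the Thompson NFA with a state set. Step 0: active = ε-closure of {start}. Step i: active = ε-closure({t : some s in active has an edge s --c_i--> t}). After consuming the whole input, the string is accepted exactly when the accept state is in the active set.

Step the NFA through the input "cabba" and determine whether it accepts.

Answer: REJECT

Derivation:
start: ε-closure({0}) = {0,2}
'c' @ 1: {1,2,3,4,6,8}
'a' @ 2: {5,9,10}
'b' @ 3: {}  — no active states
rest 'ba' ignored (set empty)
after full input: {}  (accept=13 not in)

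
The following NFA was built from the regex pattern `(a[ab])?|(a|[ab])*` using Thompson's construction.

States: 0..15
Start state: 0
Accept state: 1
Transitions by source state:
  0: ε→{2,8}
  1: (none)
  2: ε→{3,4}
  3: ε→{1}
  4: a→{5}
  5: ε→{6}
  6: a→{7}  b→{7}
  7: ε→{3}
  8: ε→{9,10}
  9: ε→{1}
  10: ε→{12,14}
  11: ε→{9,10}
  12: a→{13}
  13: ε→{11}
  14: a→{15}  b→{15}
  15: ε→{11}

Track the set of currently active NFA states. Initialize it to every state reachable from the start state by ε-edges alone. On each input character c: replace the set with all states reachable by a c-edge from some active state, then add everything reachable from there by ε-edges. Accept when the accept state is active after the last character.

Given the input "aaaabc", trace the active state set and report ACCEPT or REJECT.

Answer: REJECT

Derivation:
start: ε-closure({0}) = {0,1,2,3,4,8,9,10,12,14}
'a' @ 1: {1,5,6,9,10,11,12,13,14,15}  ✓accept
'a' @ 2: {1,3,7,9,10,11,12,13,14,15}  ✓accept
'a' @ 3: {1,9,10,11,12,13,14,15}  ✓accept
'a' @ 4: {1,9,10,11,12,13,14,15}  ✓accept
'b' @ 5: {1,9,10,11,12,14,15}  ✓accept
'c' @ 6: {}  — state set empty
after full input: {}  (accept=1 not in)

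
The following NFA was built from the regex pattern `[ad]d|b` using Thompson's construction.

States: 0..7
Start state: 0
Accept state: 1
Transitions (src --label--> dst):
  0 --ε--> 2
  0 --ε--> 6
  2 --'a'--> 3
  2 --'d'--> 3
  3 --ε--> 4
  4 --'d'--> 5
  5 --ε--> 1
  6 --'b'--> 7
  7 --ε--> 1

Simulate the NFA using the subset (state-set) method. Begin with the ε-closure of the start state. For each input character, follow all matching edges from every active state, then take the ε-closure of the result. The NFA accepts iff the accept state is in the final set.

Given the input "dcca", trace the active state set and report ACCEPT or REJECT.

start: ε-closure({0}) = {0,2,6}
'd' @ 1: {3,4}
'c' @ 2: {}  — no active states
rest 'ca' ignored (set empty)
final: {}; accept 1 not in set

Answer: REJECT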